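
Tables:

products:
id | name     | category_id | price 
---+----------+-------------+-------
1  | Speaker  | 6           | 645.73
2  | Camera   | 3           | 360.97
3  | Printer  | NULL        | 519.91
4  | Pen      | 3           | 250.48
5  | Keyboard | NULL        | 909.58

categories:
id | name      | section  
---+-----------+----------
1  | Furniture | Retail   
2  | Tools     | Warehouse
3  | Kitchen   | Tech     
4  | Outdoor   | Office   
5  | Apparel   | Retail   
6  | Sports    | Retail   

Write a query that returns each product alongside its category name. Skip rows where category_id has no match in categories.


INNER JOIN keeps only products rows whose category_id matches an id in categories. Walk through each product:
  - product 1 (Speaker): category_id=6 -> matches Sports
  - product 2 (Camera): category_id=3 -> matches Kitchen
  - product 3 (Printer): category_id=NULL, no match -> dropped
  - product 4 (Pen): category_id=3 -> matches Kitchen
  - product 5 (Keyboard): category_id=NULL, no match -> dropped
So 2 of 5 rows are dropped.

SQL:
SELECT a.name, b.name AS category
FROM products a
INNER JOIN categories b ON a.category_id = b.id

Result:
name    | category
--------+---------
Speaker | Sports  
Camera  | Kitchen 
Pen     | Kitchen 


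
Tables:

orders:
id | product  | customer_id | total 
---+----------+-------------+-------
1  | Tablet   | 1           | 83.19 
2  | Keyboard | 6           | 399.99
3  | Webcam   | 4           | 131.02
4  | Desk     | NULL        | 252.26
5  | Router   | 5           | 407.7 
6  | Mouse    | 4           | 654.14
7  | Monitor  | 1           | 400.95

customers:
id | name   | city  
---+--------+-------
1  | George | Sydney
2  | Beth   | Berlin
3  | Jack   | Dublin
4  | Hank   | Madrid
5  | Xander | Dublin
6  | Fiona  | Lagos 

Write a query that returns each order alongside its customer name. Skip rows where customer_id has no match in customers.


INNER JOIN keeps only orders rows whose customer_id matches an id in customers. Walk through each order:
  - order 1 (Tablet): customer_id=1 -> matches George
  - order 2 (Keyboard): customer_id=6 -> matches Fiona
  - order 3 (Webcam): customer_id=4 -> matches Hank
  - order 4 (Desk): customer_id=NULL, no match -> dropped
  - order 5 (Router): customer_id=5 -> matches Xander
  - order 6 (Mouse): customer_id=4 -> matches Hank
  - order 7 (Monitor): customer_id=1 -> matches George
So 1 of 7 rows is dropped.

SQL:
SELECT a.product, b.name AS customer
FROM orders a
INNER JOIN customers b ON a.customer_id = b.id

Result:
product  | customer
---------+---------
Tablet   | George  
Keyboard | Fiona   
Webcam   | Hank    
Router   | Xander  
Mouse    | Hank    
Monitor  | George  


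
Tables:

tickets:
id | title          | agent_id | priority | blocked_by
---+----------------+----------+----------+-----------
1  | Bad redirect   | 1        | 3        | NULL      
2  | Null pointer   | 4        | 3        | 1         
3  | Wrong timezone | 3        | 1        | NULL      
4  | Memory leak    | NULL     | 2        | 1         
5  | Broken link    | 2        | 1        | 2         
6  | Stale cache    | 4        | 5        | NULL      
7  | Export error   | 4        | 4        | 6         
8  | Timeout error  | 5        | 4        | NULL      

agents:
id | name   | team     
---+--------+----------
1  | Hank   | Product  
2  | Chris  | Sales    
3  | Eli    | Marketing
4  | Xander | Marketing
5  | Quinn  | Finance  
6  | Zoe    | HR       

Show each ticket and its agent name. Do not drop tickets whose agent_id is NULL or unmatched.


LEFT JOIN keeps every row from tickets (the left table); where agent_id has no match in agents, the agent columns become NULL. Walk through each ticket:
  - ticket 1 (Bad redirect): agent_id=1 -> matches Hank
  - ticket 2 (Null pointer): agent_id=4 -> matches Xander
  - ticket 3 (Wrong timezone): agent_id=3 -> matches Eli
  - ticket 4 (Memory leak): agent_id=NULL, no match -> kept with NULL
  - ticket 5 (Broken link): agent_id=2 -> matches Chris
  - ticket 6 (Stale cache): agent_id=4 -> matches Xander
  - ticket 7 (Export error): agent_id=4 -> matches Xander
  - ticket 8 (Timeout error): agent_id=5 -> matches Quinn
All 8 rows appear; 1 has NULL agent.

SQL:
SELECT a.title, b.name AS agent
FROM tickets a
LEFT JOIN agents b ON a.agent_id = b.id

Result:
title          | agent 
---------------+-------
Bad redirect   | Hank  
Null pointer   | Xander
Wrong timezone | Eli   
Memory leak    | NULL  
Broken link    | Chris 
Stale cache    | Xander
Export error   | Xander
Timeout error  | Quinn 


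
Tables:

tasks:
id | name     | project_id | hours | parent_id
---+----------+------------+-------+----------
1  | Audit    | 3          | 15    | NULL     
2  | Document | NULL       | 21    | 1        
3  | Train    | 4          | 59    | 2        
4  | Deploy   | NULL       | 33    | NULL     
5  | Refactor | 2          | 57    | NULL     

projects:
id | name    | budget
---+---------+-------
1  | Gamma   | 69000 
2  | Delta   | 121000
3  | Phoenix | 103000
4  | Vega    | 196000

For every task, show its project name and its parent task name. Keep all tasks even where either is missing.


Two LEFT JOINs from the same base table tasks: one to projects via project_id, one to tasks itself via parent_id. Both are LEFT so every task is preserved.
Match against projects:
  - task 1 (Audit): project_id=3 -> matches Phoenix
  - task 2 (Document): project_id=NULL, no match -> kept with NULL
  - task 3 (Train): project_id=4 -> matches Vega
  - task 4 (Deploy): project_id=NULL, no match -> kept with NULL
  - task 5 (Refactor): project_id=2 -> matches Delta
Match against tasks (self):
  - task 1 (Audit): parent_id=NULL -> NULL
  - task 2 (Document): parent_id=1 -> Audit
  - task 3 (Train): parent_id=2 -> Document
  - task 4 (Deploy): parent_id=NULL -> NULL
  - task 5 (Refactor): parent_id=NULL -> NULL

SQL:
SELECT a.name, b.name AS project, c.name AS parent
FROM tasks a
LEFT JOIN projects b ON a.project_id = b.id
LEFT JOIN tasks c ON a.parent_id = c.id

Result:
name     | project | parent  
---------+---------+---------
Audit    | Phoenix | NULL    
Document | NULL    | Audit   
Train    | Vega    | Document
Deploy   | NULL    | NULL    
Refactor | Delta   | NULL    


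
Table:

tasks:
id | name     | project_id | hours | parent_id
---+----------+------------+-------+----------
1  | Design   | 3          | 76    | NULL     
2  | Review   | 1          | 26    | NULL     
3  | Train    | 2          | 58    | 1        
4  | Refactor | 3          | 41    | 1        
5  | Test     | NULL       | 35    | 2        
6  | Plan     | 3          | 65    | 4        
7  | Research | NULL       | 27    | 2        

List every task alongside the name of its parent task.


This is a self-join: tasks is joined to a second copy of itself, matching each row's parent_id to another row's id. Use LEFT JOIN so rows with parent_id=NULL are kept.
  - task 1 (Design): parent_id=NULL -> NULL
  - task 2 (Review): parent_id=NULL -> NULL
  - task 3 (Train): parent_id=1 -> Design
  - task 4 (Refactor): parent_id=1 -> Design
  - task 5 (Test): parent_id=2 -> Review
  - task 6 (Plan): parent_id=4 -> Refactor
  - task 7 (Research): parent_id=2 -> Review

SQL:
SELECT a.name AS item, b.name AS parent
FROM tasks a
LEFT JOIN tasks b ON a.parent_id = b.id

Result:
item     | parent  
---------+---------
Design   | NULL    
Review   | NULL    
Train    | Design  
Refactor | Design  
Test     | Review  
Plan     | Refactor
Research | Review  


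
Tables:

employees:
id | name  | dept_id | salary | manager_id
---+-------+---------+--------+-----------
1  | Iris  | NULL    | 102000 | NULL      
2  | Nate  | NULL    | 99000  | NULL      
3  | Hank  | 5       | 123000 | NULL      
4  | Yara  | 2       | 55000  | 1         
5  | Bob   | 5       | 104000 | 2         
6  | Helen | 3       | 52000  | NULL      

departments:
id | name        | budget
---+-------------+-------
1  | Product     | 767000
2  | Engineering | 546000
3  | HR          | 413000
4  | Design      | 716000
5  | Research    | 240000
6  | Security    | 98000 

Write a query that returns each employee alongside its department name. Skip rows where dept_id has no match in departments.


INNER JOIN keeps only employees rows whose dept_id matches an id in departments. Walk through each employee:
  - employee 1 (Iris): dept_id=NULL, no match -> dropped
  - employee 2 (Nate): dept_id=NULL, no match -> dropped
  - employee 3 (Hank): dept_id=5 -> matches Research
  - employee 4 (Yara): dept_id=2 -> matches Engineering
  - employee 5 (Bob): dept_id=5 -> matches Research
  - employee 6 (Helen): dept_id=3 -> matches HR
So 2 of 6 rows are dropped.

SQL:
SELECT a.name, b.name AS department
FROM employees a
INNER JOIN departments b ON a.dept_id = b.id

Result:
name  | department 
------+------------
Hank  | Research   
Yara  | Engineering
Bob   | Research   
Helen | HR         


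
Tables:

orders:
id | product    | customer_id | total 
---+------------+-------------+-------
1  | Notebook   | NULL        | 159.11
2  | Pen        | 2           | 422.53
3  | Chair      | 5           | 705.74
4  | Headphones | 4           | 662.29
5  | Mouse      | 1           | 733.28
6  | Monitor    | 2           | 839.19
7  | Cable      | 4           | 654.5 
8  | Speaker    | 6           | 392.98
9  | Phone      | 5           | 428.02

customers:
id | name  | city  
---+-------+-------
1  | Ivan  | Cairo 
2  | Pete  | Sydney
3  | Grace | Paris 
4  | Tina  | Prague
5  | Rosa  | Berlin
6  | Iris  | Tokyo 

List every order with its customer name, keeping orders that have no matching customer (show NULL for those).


LEFT JOIN keeps every row from orders (the left table); where customer_id has no match in customers, the customer columns become NULL. Walk through each order:
  - order 1 (Notebook): customer_id=NULL, no match -> kept with NULL
  - order 2 (Pen): customer_id=2 -> matches Pete
  - order 3 (Chair): customer_id=5 -> matches Rosa
  - order 4 (Headphones): customer_id=4 -> matches Tina
  - order 5 (Mouse): customer_id=1 -> matches Ivan
  - order 6 (Monitor): customer_id=2 -> matches Pete
  - order 7 (Cable): customer_id=4 -> matches Tina
  - order 8 (Speaker): customer_id=6 -> matches Iris
  - order 9 (Phone): customer_id=5 -> matches Rosa
All 9 rows appear; 1 has NULL customer.

SQL:
SELECT a.product, b.name AS customer
FROM orders a
LEFT JOIN customers b ON a.customer_id = b.id

Result:
product    | customer
-----------+---------
Notebook   | NULL    
Pen        | Pete    
Chair      | Rosa    
Headphones | Tina    
Mouse      | Ivan    
Monitor    | Pete    
Cable      | Tina    
Speaker    | Iris    
Phone      | Rosa    


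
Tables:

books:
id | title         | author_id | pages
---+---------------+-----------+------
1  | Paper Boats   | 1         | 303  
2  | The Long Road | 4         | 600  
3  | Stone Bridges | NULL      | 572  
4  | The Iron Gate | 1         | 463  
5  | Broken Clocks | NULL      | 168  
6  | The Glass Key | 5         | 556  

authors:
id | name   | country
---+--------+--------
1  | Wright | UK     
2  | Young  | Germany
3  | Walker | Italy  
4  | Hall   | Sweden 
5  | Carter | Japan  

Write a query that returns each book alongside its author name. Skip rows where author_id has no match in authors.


INNER JOIN keeps only books rows whose author_id matches an id in authors. Walk through each book:
  - book 1 (Paper Boats): author_id=1 -> matches Wright
  - book 2 (The Long Road): author_id=4 -> matches Hall
  - book 3 (Stone Bridges): author_id=NULL, no match -> dropped
  - book 4 (The Iron Gate): author_id=1 -> matches Wright
  - book 5 (Broken Clocks): author_id=NULL, no match -> dropped
  - book 6 (The Glass Key): author_id=5 -> matches Carter
So 2 of 6 rows are dropped.

SQL:
SELECT a.title, b.name AS author
FROM books a
INNER JOIN authors b ON a.author_id = b.id

Result:
title         | author
--------------+-------
Paper Boats   | Wright
The Long Road | Hall  
The Iron Gate | Wright
The Glass Key | Carter


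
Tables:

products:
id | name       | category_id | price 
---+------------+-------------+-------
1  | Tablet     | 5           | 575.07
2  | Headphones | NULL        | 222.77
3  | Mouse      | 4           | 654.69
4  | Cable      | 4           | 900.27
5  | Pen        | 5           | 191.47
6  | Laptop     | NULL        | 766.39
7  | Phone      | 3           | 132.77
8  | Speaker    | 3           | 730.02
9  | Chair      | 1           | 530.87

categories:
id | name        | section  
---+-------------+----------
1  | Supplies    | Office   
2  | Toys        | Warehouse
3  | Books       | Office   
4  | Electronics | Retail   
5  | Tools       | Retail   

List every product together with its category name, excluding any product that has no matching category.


INNER JOIN keeps only products rows whose category_id matches an id in categories. Walk through each product:
  - product 1 (Tablet): category_id=5 -> matches Tools
  - product 2 (Headphones): category_id=NULL, no match -> dropped
  - product 3 (Mouse): category_id=4 -> matches Electronics
  - product 4 (Cable): category_id=4 -> matches Electronics
  - product 5 (Pen): category_id=5 -> matches Tools
  - product 6 (Laptop): category_id=NULL, no match -> dropped
  - product 7 (Phone): category_id=3 -> matches Books
  - product 8 (Speaker): category_id=3 -> matches Books
  - product 9 (Chair): category_id=1 -> matches Supplies
So 2 of 9 rows are dropped.

SQL:
SELECT a.name, b.name AS category
FROM products a
INNER JOIN categories b ON a.category_id = b.id

Result:
name    | category   
--------+------------
Tablet  | Tools      
Mouse   | Electronics
Cable   | Electronics
Pen     | Tools      
Phone   | Books      
Speaker | Books      
Chair   | Supplies   


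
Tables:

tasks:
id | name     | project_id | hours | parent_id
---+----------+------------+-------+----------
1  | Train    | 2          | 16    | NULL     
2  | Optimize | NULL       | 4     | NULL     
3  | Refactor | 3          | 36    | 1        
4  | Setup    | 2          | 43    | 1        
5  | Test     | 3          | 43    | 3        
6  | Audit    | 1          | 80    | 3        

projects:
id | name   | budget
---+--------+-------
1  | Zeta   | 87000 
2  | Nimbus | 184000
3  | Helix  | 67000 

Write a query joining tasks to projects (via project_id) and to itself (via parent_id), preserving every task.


Two LEFT JOINs from the same base table tasks: one to projects via project_id, one to tasks itself via parent_id. Both are LEFT so every task is preserved.
Match against projects:
  - task 1 (Train): project_id=2 -> matches Nimbus
  - task 2 (Optimize): project_id=NULL, no match -> kept with NULL
  - task 3 (Refactor): project_id=3 -> matches Helix
  - task 4 (Setup): project_id=2 -> matches Nimbus
  - task 5 (Test): project_id=3 -> matches Helix
  - task 6 (Audit): project_id=1 -> matches Zeta
Match against tasks (self):
  - task 1 (Train): parent_id=NULL -> NULL
  - task 2 (Optimize): parent_id=NULL -> NULL
  - task 3 (Refactor): parent_id=1 -> Train
  - task 4 (Setup): parent_id=1 -> Train
  - task 5 (Test): parent_id=3 -> Refactor
  - task 6 (Audit): parent_id=3 -> Refactor

SQL:
SELECT a.name, b.name AS project, c.name AS parent
FROM tasks a
LEFT JOIN projects b ON a.project_id = b.id
LEFT JOIN tasks c ON a.parent_id = c.id

Result:
name     | project | parent  
---------+---------+---------
Train    | Nimbus  | NULL    
Optimize | NULL    | NULL    
Refactor | Helix   | Train   
Setup    | Nimbus  | Train   
Test     | Helix   | Refactor
Audit    | Zeta    | Refactor


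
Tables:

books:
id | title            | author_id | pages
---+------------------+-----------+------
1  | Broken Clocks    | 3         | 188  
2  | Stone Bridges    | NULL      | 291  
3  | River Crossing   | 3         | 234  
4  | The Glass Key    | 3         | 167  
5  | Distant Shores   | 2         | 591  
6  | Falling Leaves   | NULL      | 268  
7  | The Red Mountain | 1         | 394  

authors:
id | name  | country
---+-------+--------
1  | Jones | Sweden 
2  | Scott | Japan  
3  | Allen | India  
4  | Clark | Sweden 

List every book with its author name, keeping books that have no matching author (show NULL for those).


LEFT JOIN keeps every row from books (the left table); where author_id has no match in authors, the author columns become NULL. Walk through each book:
  - book 1 (Broken Clocks): author_id=3 -> matches Allen
  - book 2 (Stone Bridges): author_id=NULL, no match -> kept with NULL
  - book 3 (River Crossing): author_id=3 -> matches Allen
  - book 4 (The Glass Key): author_id=3 -> matches Allen
  - book 5 (Distant Shores): author_id=2 -> matches Scott
  - book 6 (Falling Leaves): author_id=NULL, no match -> kept with NULL
  - book 7 (The Red Mountain): author_id=1 -> matches Jones
All 7 rows appear; 2 have NULL author.

SQL:
SELECT a.title, b.name AS author
FROM books a
LEFT JOIN authors b ON a.author_id = b.id

Result:
title            | author
-----------------+-------
Broken Clocks    | Allen 
Stone Bridges    | NULL  
River Crossing   | Allen 
The Glass Key    | Allen 
Distant Shores   | Scott 
Falling Leaves   | NULL  
The Red Mountain | Jones 


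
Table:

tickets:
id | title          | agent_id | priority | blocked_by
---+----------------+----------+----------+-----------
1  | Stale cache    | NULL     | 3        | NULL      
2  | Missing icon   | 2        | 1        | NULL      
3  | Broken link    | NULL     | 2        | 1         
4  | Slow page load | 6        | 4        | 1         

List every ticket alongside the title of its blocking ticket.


This is a self-join: tickets is joined to a second copy of itself, matching each row's blocked_by to another row's id. Use LEFT JOIN so rows with blocked_by=NULL are kept.
  - ticket 1 (Stale cache): blocked_by=NULL -> NULL
  - ticket 2 (Missing icon): blocked_by=NULL -> NULL
  - ticket 3 (Broken link): blocked_by=1 -> Stale cache
  - ticket 4 (Slow page load): blocked_by=1 -> Stale cache

SQL:
SELECT a.title AS item, b.title AS blocked_by
FROM tickets a
LEFT JOIN tickets b ON a.blocked_by = b.id

Result:
item           | blocked_by 
---------------+------------
Stale cache    | NULL       
Missing icon   | NULL       
Broken link    | Stale cache
Slow page load | Stale cache


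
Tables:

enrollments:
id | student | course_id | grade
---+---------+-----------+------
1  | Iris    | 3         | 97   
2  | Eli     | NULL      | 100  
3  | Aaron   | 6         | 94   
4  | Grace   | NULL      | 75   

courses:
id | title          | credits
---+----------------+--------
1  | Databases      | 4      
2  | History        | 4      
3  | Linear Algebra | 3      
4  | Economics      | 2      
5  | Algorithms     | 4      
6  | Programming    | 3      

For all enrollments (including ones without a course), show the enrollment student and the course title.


LEFT JOIN keeps every row from enrollments (the left table); where course_id has no match in courses, the course columns become NULL. Walk through each enrollment:
  - enrollment 1 (Iris): course_id=3 -> matches Linear Algebra
  - enrollment 2 (Eli): course_id=NULL, no match -> kept with NULL
  - enrollment 3 (Aaron): course_id=6 -> matches Programming
  - enrollment 4 (Grace): course_id=NULL, no match -> kept with NULL
All 4 rows appear; 2 have NULL course.

SQL:
SELECT a.student, b.title AS course
FROM enrollments a
LEFT JOIN courses b ON a.course_id = b.id

Result:
student | course        
--------+---------------
Iris    | Linear Algebra
Eli     | NULL          
Aaron   | Programming   
Grace   | NULL          


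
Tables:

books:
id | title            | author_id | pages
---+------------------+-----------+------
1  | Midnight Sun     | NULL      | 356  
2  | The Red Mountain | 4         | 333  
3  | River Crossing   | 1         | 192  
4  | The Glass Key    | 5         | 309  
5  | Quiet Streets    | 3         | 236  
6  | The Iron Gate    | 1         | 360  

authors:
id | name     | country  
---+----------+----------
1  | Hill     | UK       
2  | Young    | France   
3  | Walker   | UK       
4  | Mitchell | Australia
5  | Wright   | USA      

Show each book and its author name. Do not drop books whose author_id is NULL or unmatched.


LEFT JOIN keeps every row from books (the left table); where author_id has no match in authors, the author columns become NULL. Walk through each book:
  - book 1 (Midnight Sun): author_id=NULL, no match -> kept with NULL
  - book 2 (The Red Mountain): author_id=4 -> matches Mitchell
  - book 3 (River Crossing): author_id=1 -> matches Hill
  - book 4 (The Glass Key): author_id=5 -> matches Wright
  - book 5 (Quiet Streets): author_id=3 -> matches Walker
  - book 6 (The Iron Gate): author_id=1 -> matches Hill
All 6 rows appear; 1 has NULL author.

SQL:
SELECT a.title, b.name AS author
FROM books a
LEFT JOIN authors b ON a.author_id = b.id

Result:
title            | author  
-----------------+---------
Midnight Sun     | NULL    
The Red Mountain | Mitchell
River Crossing   | Hill    
The Glass Key    | Wright  
Quiet Streets    | Walker  
The Iron Gate    | Hill    


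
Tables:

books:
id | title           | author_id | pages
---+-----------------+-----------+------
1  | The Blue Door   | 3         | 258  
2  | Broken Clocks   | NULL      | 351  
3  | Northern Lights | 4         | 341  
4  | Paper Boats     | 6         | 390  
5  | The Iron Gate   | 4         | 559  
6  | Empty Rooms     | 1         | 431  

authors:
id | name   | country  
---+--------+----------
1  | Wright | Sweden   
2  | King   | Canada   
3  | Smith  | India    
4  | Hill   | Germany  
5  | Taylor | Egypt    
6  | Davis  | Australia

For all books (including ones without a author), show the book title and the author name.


LEFT JOIN keeps every row from books (the left table); where author_id has no match in authors, the author columns become NULL. Walk through each book:
  - book 1 (The Blue Door): author_id=3 -> matches Smith
  - book 2 (Broken Clocks): author_id=NULL, no match -> kept with NULL
  - book 3 (Northern Lights): author_id=4 -> matches Hill
  - book 4 (Paper Boats): author_id=6 -> matches Davis
  - book 5 (The Iron Gate): author_id=4 -> matches Hill
  - book 6 (Empty Rooms): author_id=1 -> matches Wright
All 6 rows appear; 1 has NULL author.

SQL:
SELECT a.title, b.name AS author
FROM books a
LEFT JOIN authors b ON a.author_id = b.id

Result:
title           | author
----------------+-------
The Blue Door   | Smith 
Broken Clocks   | NULL  
Northern Lights | Hill  
Paper Boats     | Davis 
The Iron Gate   | Hill  
Empty Rooms     | Wright


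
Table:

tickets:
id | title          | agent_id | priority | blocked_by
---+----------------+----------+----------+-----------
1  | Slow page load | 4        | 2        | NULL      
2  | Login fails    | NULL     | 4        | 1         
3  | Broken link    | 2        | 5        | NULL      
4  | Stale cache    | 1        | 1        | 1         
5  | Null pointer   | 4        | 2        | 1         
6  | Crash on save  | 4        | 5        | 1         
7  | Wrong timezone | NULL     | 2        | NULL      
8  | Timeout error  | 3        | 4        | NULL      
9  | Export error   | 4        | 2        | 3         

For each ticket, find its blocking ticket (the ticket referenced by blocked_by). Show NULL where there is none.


This is a self-join: tickets is joined to a second copy of itself, matching each row's blocked_by to another row's id. Use LEFT JOIN so rows with blocked_by=NULL are kept.
  - ticket 1 (Slow page load): blocked_by=NULL -> NULL
  - ticket 2 (Login fails): blocked_by=1 -> Slow page load
  - ticket 3 (Broken link): blocked_by=NULL -> NULL
  - ticket 4 (Stale cache): blocked_by=1 -> Slow page load
  - ticket 5 (Null pointer): blocked_by=1 -> Slow page load
  - ticket 6 (Crash on save): blocked_by=1 -> Slow page load
  - ticket 7 (Wrong timezone): blocked_by=NULL -> NULL
  - ticket 8 (Timeout error): blocked_by=NULL -> NULL
  - ticket 9 (Export error): blocked_by=3 -> Broken link

SQL:
SELECT a.title AS item, b.title AS blocked_by
FROM tickets a
LEFT JOIN tickets b ON a.blocked_by = b.id

Result:
item           | blocked_by    
---------------+---------------
Slow page load | NULL          
Login fails    | Slow page load
Broken link    | NULL          
Stale cache    | Slow page load
Null pointer   | Slow page load
Crash on save  | Slow page load
Wrong timezone | NULL          
Timeout error  | NULL          
Export error   | Broken link   


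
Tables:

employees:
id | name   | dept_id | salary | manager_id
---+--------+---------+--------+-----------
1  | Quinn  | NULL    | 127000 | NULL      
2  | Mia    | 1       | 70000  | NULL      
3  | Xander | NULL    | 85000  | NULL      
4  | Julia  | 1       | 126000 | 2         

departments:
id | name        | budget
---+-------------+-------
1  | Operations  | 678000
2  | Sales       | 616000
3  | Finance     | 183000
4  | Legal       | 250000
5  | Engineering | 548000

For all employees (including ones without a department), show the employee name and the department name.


LEFT JOIN keeps every row from employees (the left table); where dept_id has no match in departments, the department columns become NULL. Walk through each employee:
  - employee 1 (Quinn): dept_id=NULL, no match -> kept with NULL
  - employee 2 (Mia): dept_id=1 -> matches Operations
  - employee 3 (Xander): dept_id=NULL, no match -> kept with NULL
  - employee 4 (Julia): dept_id=1 -> matches Operations
All 4 rows appear; 2 have NULL department.

SQL:
SELECT a.name, b.name AS department
FROM employees a
LEFT JOIN departments b ON a.dept_id = b.id

Result:
name   | department
-------+-----------
Quinn  | NULL      
Mia    | Operations
Xander | NULL      
Julia  | Operations


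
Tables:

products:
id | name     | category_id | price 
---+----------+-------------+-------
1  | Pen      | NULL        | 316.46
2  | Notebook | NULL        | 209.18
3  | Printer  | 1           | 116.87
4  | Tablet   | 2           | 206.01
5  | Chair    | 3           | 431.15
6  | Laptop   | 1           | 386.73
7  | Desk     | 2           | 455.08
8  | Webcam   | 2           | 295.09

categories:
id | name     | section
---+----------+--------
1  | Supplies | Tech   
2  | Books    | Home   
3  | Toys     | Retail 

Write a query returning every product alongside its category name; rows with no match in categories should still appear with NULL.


LEFT JOIN keeps every row from products (the left table); where category_id has no match in categories, the category columns become NULL. Walk through each product:
  - product 1 (Pen): category_id=NULL, no match -> kept with NULL
  - product 2 (Notebook): category_id=NULL, no match -> kept with NULL
  - product 3 (Printer): category_id=1 -> matches Supplies
  - product 4 (Tablet): category_id=2 -> matches Books
  - product 5 (Chair): category_id=3 -> matches Toys
  - product 6 (Laptop): category_id=1 -> matches Supplies
  - product 7 (Desk): category_id=2 -> matches Books
  - product 8 (Webcam): category_id=2 -> matches Books
All 8 rows appear; 2 have NULL category.

SQL:
SELECT a.name, b.name AS category
FROM products a
LEFT JOIN categories b ON a.category_id = b.id

Result:
name     | category
---------+---------
Pen      | NULL    
Notebook | NULL    
Printer  | Supplies
Tablet   | Books   
Chair    | Toys    
Laptop   | Supplies
Desk     | Books   
Webcam   | Books   


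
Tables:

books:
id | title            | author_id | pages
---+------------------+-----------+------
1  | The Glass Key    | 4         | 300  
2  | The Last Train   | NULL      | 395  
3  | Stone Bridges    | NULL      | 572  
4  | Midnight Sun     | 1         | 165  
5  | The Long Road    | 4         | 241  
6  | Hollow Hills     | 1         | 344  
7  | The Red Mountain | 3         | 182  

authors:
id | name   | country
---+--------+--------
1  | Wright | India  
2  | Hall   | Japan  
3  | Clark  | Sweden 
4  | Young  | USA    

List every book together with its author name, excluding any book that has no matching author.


INNER JOIN keeps only books rows whose author_id matches an id in authors. Walk through each book:
  - book 1 (The Glass Key): author_id=4 -> matches Young
  - book 2 (The Last Train): author_id=NULL, no match -> dropped
  - book 3 (Stone Bridges): author_id=NULL, no match -> dropped
  - book 4 (Midnight Sun): author_id=1 -> matches Wright
  - book 5 (The Long Road): author_id=4 -> matches Young
  - book 6 (Hollow Hills): author_id=1 -> matches Wright
  - book 7 (The Red Mountain): author_id=3 -> matches Clark
So 2 of 7 rows are dropped.

SQL:
SELECT a.title, b.name AS author
FROM books a
INNER JOIN authors b ON a.author_id = b.id

Result:
title            | author
-----------------+-------
The Glass Key    | Young 
Midnight Sun     | Wright
The Long Road    | Young 
Hollow Hills     | Wright
The Red Mountain | Clark 


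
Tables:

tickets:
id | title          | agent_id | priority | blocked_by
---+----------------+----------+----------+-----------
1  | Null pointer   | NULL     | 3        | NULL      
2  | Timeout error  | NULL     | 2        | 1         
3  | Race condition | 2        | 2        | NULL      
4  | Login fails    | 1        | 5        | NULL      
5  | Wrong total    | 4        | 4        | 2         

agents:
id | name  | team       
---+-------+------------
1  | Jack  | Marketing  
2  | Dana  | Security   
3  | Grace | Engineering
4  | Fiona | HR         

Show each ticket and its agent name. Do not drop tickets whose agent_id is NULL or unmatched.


LEFT JOIN keeps every row from tickets (the left table); where agent_id has no match in agents, the agent columns become NULL. Walk through each ticket:
  - ticket 1 (Null pointer): agent_id=NULL, no match -> kept with NULL
  - ticket 2 (Timeout error): agent_id=NULL, no match -> kept with NULL
  - ticket 3 (Race condition): agent_id=2 -> matches Dana
  - ticket 4 (Login fails): agent_id=1 -> matches Jack
  - ticket 5 (Wrong total): agent_id=4 -> matches Fiona
All 5 rows appear; 2 have NULL agent.

SQL:
SELECT a.title, b.name AS agent
FROM tickets a
LEFT JOIN agents b ON a.agent_id = b.id

Result:
title          | agent
---------------+------
Null pointer   | NULL 
Timeout error  | NULL 
Race condition | Dana 
Login fails    | Jack 
Wrong total    | Fiona


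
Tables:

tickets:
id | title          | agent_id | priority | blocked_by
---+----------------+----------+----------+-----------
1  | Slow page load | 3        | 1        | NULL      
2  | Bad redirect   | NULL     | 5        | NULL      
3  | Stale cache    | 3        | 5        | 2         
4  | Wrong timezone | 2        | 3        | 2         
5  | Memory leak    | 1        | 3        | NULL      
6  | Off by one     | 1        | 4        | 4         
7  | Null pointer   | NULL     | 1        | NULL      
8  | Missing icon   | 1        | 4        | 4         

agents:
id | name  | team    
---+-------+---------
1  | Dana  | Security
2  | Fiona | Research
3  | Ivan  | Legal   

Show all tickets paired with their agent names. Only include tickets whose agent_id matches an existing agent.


INNER JOIN keeps only tickets rows whose agent_id matches an id in agents. Walk through each ticket:
  - ticket 1 (Slow page load): agent_id=3 -> matches Ivan
  - ticket 2 (Bad redirect): agent_id=NULL, no match -> dropped
  - ticket 3 (Stale cache): agent_id=3 -> matches Ivan
  - ticket 4 (Wrong timezone): agent_id=2 -> matches Fiona
  - ticket 5 (Memory leak): agent_id=1 -> matches Dana
  - ticket 6 (Off by one): agent_id=1 -> matches Dana
  - ticket 7 (Null pointer): agent_id=NULL, no match -> dropped
  - ticket 8 (Missing icon): agent_id=1 -> matches Dana
So 2 of 8 rows are dropped.

SQL:
SELECT a.title, b.name AS agent
FROM tickets a
INNER JOIN agents b ON a.agent_id = b.id

Result:
title          | agent
---------------+------
Slow page load | Ivan 
Stale cache    | Ivan 
Wrong timezone | Fiona
Memory leak    | Dana 
Off by one     | Dana 
Missing icon   | Dana 


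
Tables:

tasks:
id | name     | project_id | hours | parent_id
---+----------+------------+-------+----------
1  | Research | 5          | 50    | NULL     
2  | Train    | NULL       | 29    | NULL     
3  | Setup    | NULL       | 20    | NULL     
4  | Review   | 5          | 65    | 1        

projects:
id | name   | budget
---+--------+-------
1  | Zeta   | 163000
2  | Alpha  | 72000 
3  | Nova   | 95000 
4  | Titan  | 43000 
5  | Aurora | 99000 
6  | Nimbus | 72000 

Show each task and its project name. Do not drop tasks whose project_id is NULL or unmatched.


LEFT JOIN keeps every row from tasks (the left table); where project_id has no match in projects, the project columns become NULL. Walk through each task:
  - task 1 (Research): project_id=5 -> matches Aurora
  - task 2 (Train): project_id=NULL, no match -> kept with NULL
  - task 3 (Setup): project_id=NULL, no match -> kept with NULL
  - task 4 (Review): project_id=5 -> matches Aurora
All 4 rows appear; 2 have NULL project.

SQL:
SELECT a.name, b.name AS project
FROM tasks a
LEFT JOIN projects b ON a.project_id = b.id

Result:
name     | project
---------+--------
Research | Aurora 
Train    | NULL   
Setup    | NULL   
Review   | Aurora 


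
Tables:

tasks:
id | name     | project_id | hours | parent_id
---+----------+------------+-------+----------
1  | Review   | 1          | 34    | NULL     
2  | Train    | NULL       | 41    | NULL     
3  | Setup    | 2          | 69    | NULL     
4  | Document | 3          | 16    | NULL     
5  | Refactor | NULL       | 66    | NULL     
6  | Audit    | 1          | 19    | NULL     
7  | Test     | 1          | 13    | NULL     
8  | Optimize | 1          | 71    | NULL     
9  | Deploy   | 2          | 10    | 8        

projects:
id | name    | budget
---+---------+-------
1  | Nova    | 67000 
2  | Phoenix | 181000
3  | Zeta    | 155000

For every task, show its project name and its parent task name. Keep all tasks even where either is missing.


Two LEFT JOINs from the same base table tasks: one to projects via project_id, one to tasks itself via parent_id. Both are LEFT so every task is preserved.
Match against projects:
  - task 1 (Review): project_id=1 -> matches Nova
  - task 2 (Train): project_id=NULL, no match -> kept with NULL
  - task 3 (Setup): project_id=2 -> matches Phoenix
  - task 4 (Document): project_id=3 -> matches Zeta
  - task 5 (Refactor): project_id=NULL, no match -> kept with NULL
  - task 6 (Audit): project_id=1 -> matches Nova
  - task 7 (Test): project_id=1 -> matches Nova
  - task 8 (Optimize): project_id=1 -> matches Nova
  - task 9 (Deploy): project_id=2 -> matches Phoenix
Match against tasks (self):
  - task 1 (Review): parent_id=NULL -> NULL
  - task 2 (Train): parent_id=NULL -> NULL
  - task 3 (Setup): parent_id=NULL -> NULL
  - task 4 (Document): parent_id=NULL -> NULL
  - task 5 (Refactor): parent_id=NULL -> NULL
  - task 6 (Audit): parent_id=NULL -> NULL
  - task 7 (Test): parent_id=NULL -> NULL
  - task 8 (Optimize): parent_id=NULL -> NULL
  - task 9 (Deploy): parent_id=8 -> Optimize

SQL:
SELECT a.name, b.name AS project, c.name AS parent
FROM tasks a
LEFT JOIN projects b ON a.project_id = b.id
LEFT JOIN tasks c ON a.parent_id = c.id

Result:
name     | project | parent  
---------+---------+---------
Review   | Nova    | NULL    
Train    | NULL    | NULL    
Setup    | Phoenix | NULL    
Document | Zeta    | NULL    
Refactor | NULL    | NULL    
Audit    | Nova    | NULL    
Test     | Nova    | NULL    
Optimize | Nova    | NULL    
Deploy   | Phoenix | Optimize


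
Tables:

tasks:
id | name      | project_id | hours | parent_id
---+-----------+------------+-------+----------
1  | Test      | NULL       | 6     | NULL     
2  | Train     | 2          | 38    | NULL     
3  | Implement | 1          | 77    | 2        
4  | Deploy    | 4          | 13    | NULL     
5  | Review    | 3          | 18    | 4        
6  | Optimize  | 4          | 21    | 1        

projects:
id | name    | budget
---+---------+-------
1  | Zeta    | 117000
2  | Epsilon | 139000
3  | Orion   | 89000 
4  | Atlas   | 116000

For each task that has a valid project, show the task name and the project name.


INNER JOIN keeps only tasks rows whose project_id matches an id in projects. Walk through each task:
  - task 1 (Test): project_id=NULL, no match -> dropped
  - task 2 (Train): project_id=2 -> matches Epsilon
  - task 3 (Implement): project_id=1 -> matches Zeta
  - task 4 (Deploy): project_id=4 -> matches Atlas
  - task 5 (Review): project_id=3 -> matches Orion
  - task 6 (Optimize): project_id=4 -> matches Atlas
So 1 of 6 rows is dropped.

SQL:
SELECT a.name, b.name AS project
FROM tasks a
INNER JOIN projects b ON a.project_id = b.id

Result:
name      | project
----------+--------
Train     | Epsilon
Implement | Zeta   
Deploy    | Atlas  
Review    | Orion  
Optimize  | Atlas  


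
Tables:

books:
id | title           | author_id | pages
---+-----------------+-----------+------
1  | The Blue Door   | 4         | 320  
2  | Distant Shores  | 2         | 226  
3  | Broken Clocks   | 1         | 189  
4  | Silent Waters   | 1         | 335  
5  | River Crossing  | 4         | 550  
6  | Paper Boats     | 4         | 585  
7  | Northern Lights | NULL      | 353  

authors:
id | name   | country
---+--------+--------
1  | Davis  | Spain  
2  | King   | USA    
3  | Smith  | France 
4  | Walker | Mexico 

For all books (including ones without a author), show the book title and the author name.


LEFT JOIN keeps every row from books (the left table); where author_id has no match in authors, the author columns become NULL. Walk through each book:
  - book 1 (The Blue Door): author_id=4 -> matches Walker
  - book 2 (Distant Shores): author_id=2 -> matches King
  - book 3 (Broken Clocks): author_id=1 -> matches Davis
  - book 4 (Silent Waters): author_id=1 -> matches Davis
  - book 5 (River Crossing): author_id=4 -> matches Walker
  - book 6 (Paper Boats): author_id=4 -> matches Walker
  - book 7 (Northern Lights): author_id=NULL, no match -> kept with NULL
All 7 rows appear; 1 has NULL author.

SQL:
SELECT a.title, b.name AS author
FROM books a
LEFT JOIN authors b ON a.author_id = b.id

Result:
title           | author
----------------+-------
The Blue Door   | Walker
Distant Shores  | King  
Broken Clocks   | Davis 
Silent Waters   | Davis 
River Crossing  | Walker
Paper Boats     | Walker
Northern Lights | NULL  


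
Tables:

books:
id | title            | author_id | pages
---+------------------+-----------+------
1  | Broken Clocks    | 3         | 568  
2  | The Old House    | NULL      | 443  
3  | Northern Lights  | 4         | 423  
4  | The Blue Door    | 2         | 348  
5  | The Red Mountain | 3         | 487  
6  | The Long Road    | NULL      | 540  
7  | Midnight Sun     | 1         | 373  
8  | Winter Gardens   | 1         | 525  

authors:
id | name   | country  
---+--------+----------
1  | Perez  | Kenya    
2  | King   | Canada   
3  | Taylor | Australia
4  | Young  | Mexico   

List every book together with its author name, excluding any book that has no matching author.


INNER JOIN keeps only books rows whose author_id matches an id in authors. Walk through each book:
  - book 1 (Broken Clocks): author_id=3 -> matches Taylor
  - book 2 (The Old House): author_id=NULL, no match -> dropped
  - book 3 (Northern Lights): author_id=4 -> matches Young
  - book 4 (The Blue Door): author_id=2 -> matches King
  - book 5 (The Red Mountain): author_id=3 -> matches Taylor
  - book 6 (The Long Road): author_id=NULL, no match -> dropped
  - book 7 (Midnight Sun): author_id=1 -> matches Perez
  - book 8 (Winter Gardens): author_id=1 -> matches Perez
So 2 of 8 rows are dropped.

SQL:
SELECT a.title, b.name AS author
FROM books a
INNER JOIN authors b ON a.author_id = b.id

Result:
title            | author
-----------------+-------
Broken Clocks    | Taylor
Northern Lights  | Young 
The Blue Door    | King  
The Red Mountain | Taylor
Midnight Sun     | Perez 
Winter Gardens   | Perez 


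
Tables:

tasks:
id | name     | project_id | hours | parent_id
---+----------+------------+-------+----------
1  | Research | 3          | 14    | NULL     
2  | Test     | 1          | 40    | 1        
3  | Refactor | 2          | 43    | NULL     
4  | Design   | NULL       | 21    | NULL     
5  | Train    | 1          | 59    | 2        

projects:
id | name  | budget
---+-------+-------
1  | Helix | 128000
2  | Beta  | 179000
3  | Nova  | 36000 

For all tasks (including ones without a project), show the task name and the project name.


LEFT JOIN keeps every row from tasks (the left table); where project_id has no match in projects, the project columns become NULL. Walk through each task:
  - task 1 (Research): project_id=3 -> matches Nova
  - task 2 (Test): project_id=1 -> matches Helix
  - task 3 (Refactor): project_id=2 -> matches Beta
  - task 4 (Design): project_id=NULL, no match -> kept with NULL
  - task 5 (Train): project_id=1 -> matches Helix
All 5 rows appear; 1 has NULL project.

SQL:
SELECT a.name, b.name AS project
FROM tasks a
LEFT JOIN projects b ON a.project_id = b.id

Result:
name     | project
---------+--------
Research | Nova   
Test     | Helix  
Refactor | Beta   
Design   | NULL   
Train    | Helix  
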